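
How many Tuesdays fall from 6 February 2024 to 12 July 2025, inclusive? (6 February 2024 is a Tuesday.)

75

6 February 2024 is a Tuesday; the first Tuesday on or after it is 6 February 2024.
From 6 February 2024 to 12 July 2025: 329 + 193 = 522 days (rest of 2024, to 12 July 2025 in 2025).
522 ÷ 7 = 74 full weeks with remainder 4, so 74 more Tuesdays after the first → 75.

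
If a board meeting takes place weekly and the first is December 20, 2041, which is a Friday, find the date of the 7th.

January 31, 2042

The 7th occurrence is 6 intervals after the first: 6 × 7 = 42 days after December 20, 2041.
December has 31 days — 11 days to the end of December leaves 31.
31 days into January → January 31, 2042.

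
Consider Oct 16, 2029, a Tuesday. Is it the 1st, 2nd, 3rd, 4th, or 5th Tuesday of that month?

Day 16 falls in week ⌈16/7⌉ of the month.
Days 1–7 hold the 1st Tuesday, 8–14 the 2nd, 15–21 the 3rd, 22–28 the 4th, 29–31 the 5th.
16 is in the range for the 3rd.

3rd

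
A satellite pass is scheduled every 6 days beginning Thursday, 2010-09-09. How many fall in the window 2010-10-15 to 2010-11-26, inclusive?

Occurrences land 6·i days after 2010-09-09 for i = 0, 1, 2, …
2010-10-15 is 36 days after the start; 36 ÷ 6 = 6 remainder 0. First occurrence in the window: #7 on 2010-10-15 (6×6 = 36 days in).
2010-11-26 is 78 days after the start; 78 ÷ 6 = 13 remainder 0. Last occurrence in the window: #14 on 2010-11-26.
Occurrences #7 through #14: 8 in total.

8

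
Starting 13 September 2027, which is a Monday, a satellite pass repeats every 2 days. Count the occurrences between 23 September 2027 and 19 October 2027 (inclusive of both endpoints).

14

Occurrences land 2·i days after 13 September 2027 for i = 0, 1, 2, …
23 September 2027 is 10 days after the start; 10 ÷ 2 = 5 remainder 0. First occurrence in the window: #6 on 23 September 2027 (5×2 = 10 days in).
19 October 2027 is 36 days after the start; 36 ÷ 2 = 18 remainder 0. Last occurrence in the window: #19 on 19 October 2027.
Occurrences #6 through #19: 14 in total.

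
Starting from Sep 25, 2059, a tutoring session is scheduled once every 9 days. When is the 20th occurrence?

Mar 14, 2060

The 20th occurrence is 19 intervals after the first: 19 × 9 = 171 days after Sep 25, 2059.
Sep has 30 days — 5 days to the end of Sep leaves 166.
Oct has 31 days (135 left).
Nov has 30 days (105 left).
Dec has 31 days (74 left).
Jan has 31 days (43 left).
Feb has 29 days (14 left).
14 days into Mar → Mar 14, 2060.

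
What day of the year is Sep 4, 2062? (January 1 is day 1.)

247

Days in months before Sep: 31 + 28 + 31 + 30 + 31 + 30 + 31 + 31 = 243.
Plus 4 days into Sep → day 247.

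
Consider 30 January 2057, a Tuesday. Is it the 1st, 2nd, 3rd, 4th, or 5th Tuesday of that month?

Day 30 falls in week ⌈30/7⌉ of the month.
Days 1–7 hold the 1st Tuesday, 8–14 the 2nd, 15–21 the 3rd, 22–28 the 4th, 29–31 the 5th.
30 is in the range for the 5th.

5th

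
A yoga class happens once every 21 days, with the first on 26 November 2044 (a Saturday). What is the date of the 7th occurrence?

1 April 2045

The 7th occurrence is 6 intervals after the first: 6 × 21 = 126 days after 26 November 2044.
November has 30 days — 4 days to the end of November leaves 122.
December has 31 days (91 left).
January has 31 days (60 left).
February has 28 days (32 left).
March has 31 days (1 left).
1 day into April → 1 April 2045.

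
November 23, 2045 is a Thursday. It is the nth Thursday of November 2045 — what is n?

Day 23 falls in week ⌈23/7⌉ of the month.
Days 1–7 hold the 1st Thursday, 8–14 the 2nd, 15–21 the 3rd, 22–28 the 4th, 29–31 the 5th.
23 is in the range for the 4th.

4th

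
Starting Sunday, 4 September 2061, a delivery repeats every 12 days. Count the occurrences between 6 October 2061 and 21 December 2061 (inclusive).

Occurrences land 12·i days after 4 September 2061 for i = 0, 1, 2, …
6 October 2061 is 32 days after the start; 32 ÷ 12 = 2 remainder 8; since the remainder is 8, round up to i = 3. First occurrence in the window: #4 on 10 October 2061 (3×12 = 36 days in).
21 December 2061 is 108 days after the start; 108 ÷ 12 = 9 remainder 0. Last occurrence in the window: #10 on 21 December 2061.
Occurrences #4 through #10: 7 in total.

7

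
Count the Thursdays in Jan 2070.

5

Jan 1, 2070 is a Wednesday; the first Thursday on or after it is Jan 2, 2070 (1 day later).
From Jan 2, 2070 to Jan 31, 2070 is 31 − 2 = 29 days.
29 ÷ 7 = 4 full weeks with remainder 1, so 4 more Thursdays after the first → 5.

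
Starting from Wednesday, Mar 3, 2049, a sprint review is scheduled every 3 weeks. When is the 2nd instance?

Mar 24, 2049

The 2nd occurrence is 1 interval after the first: 1 × 21 = 21 days after Mar 3, 2049.
21 days later is Mar 24, 2049.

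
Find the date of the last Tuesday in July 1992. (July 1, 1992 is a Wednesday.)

1992-07-28

July 1992 begins on a Wednesday, so the first Tuesday is July 7 (6 days later).
July 1992 has 31 days. Adding weeks: 7, 14, 21, 28 — the last one ≤ 31 is the 28th.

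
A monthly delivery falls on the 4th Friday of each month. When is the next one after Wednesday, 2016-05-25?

2016-05-27

May 2016 starts on a Sunday; its first Friday is the 6th, so the 4th Friday is the 27th — 2016-05-27.
2016-05-27 is after 2016-05-25, so that is the next one.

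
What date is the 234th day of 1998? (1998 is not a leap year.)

January has 31 days (234 − 31 = 203 remain).
February has 28 days (203 − 28 = 175 remain).
March has 31 days (175 − 31 = 144 remain).
April has 30 days (144 − 30 = 114 remain).
May has 31 days (114 − 31 = 83 remain).
June has 30 days (83 − 30 = 53 remain).
July has 31 days (53 − 31 = 22 remain).
22 into August → August 22.

1998-08-22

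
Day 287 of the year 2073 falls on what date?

January has 31 days (287 − 31 = 256 remain).
February has 28 days (256 − 28 = 228 remain).
March has 31 days (228 − 31 = 197 remain).
April has 30 days (197 − 30 = 167 remain).
May has 31 days (167 − 31 = 136 remain).
June has 30 days (136 − 30 = 106 remain).
July has 31 days (106 − 31 = 75 remain).
August has 31 days (75 − 31 = 44 remain).
September has 30 days (44 − 30 = 14 remain).
14 into October → October 14.

14 October 2073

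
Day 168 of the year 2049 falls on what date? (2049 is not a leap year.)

January has 31 days (168 − 31 = 137 remain).
February has 28 days (137 − 28 = 109 remain).
March has 31 days (109 − 31 = 78 remain).
April has 30 days (78 − 30 = 48 remain).
May has 31 days (48 − 31 = 17 remain).
17 into June → June 17.

17 June 2049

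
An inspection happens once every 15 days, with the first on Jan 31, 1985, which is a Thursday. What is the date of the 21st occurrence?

The 21st occurrence is 20 intervals after the first: 20 × 15 = 300 days after Jan 31, 1985.
Jan has 31 days — 0 days to the end of Jan leaves 300.
Feb has 28 days (272 left).
Mar has 31 days (241 left).
Apr has 30 days (211 left).
May has 31 days (180 left).
Jun has 30 days (150 left).
Jul has 31 days (119 left).
Aug has 31 days (88 left).
Sep has 30 days (58 left).
Oct has 31 days (27 left).
27 days into Nov → Nov 27, 1985.

Nov 27, 1985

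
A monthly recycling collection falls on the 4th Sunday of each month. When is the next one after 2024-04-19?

2024-04-28

April 2024 starts on a Monday; its first Sunday is the 7th, so the 4th Sunday is the 28th — 2024-04-28.
2024-04-28 is after 2024-04-19, so that is the next one.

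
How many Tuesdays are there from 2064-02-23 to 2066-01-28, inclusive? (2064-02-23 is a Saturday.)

2064-02-23 is a Saturday; the first Tuesday on or after it is 2064-02-26 (3 days later).
From 2064-02-26 to 2066-01-28: 309 + 365 + 28 = 702 days (rest of 2064, 2065, to 2066-01-28 in 2066).
702 ÷ 7 = 100 full weeks with remainder 2, so 100 more Tuesdays after the first → 101.

101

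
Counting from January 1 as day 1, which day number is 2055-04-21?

111

Days in months before April: 31 + 28 + 31 = 90.
Plus 21 days into April → day 111.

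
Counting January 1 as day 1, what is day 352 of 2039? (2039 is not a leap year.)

Dec 18, 2039

Jan has 31 days (352 − 31 = 321 remain).
Feb has 28 days (321 − 28 = 293 remain).
Mar has 31 days (293 − 31 = 262 remain).
Apr has 30 days (262 − 30 = 232 remain).
May has 31 days (232 − 31 = 201 remain).
Jun has 30 days (201 − 30 = 171 remain).
Jul has 31 days (171 − 31 = 140 remain).
Aug has 31 days (140 − 31 = 109 remain).
Sep has 30 days (109 − 30 = 79 remain).
Oct has 31 days (79 − 31 = 48 remain).
Nov has 30 days (48 − 30 = 18 remain).
18 into Dec → Dec 18.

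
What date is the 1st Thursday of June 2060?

3 June 2060

The first Thursday of June 2060 is June 3.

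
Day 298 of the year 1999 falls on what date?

25 October 1999

January has 31 days (298 − 31 = 267 remain).
February has 28 days (267 − 28 = 239 remain).
March has 31 days (239 − 31 = 208 remain).
April has 30 days (208 − 30 = 178 remain).
May has 31 days (178 − 31 = 147 remain).
June has 30 days (147 − 30 = 117 remain).
July has 31 days (117 − 31 = 86 remain).
August has 31 days (86 − 31 = 55 remain).
September has 30 days (55 − 30 = 25 remain).
25 into October → October 25.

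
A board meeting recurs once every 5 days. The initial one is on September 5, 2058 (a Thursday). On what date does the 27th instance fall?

The 27th occurrence is 26 intervals after the first: 26 × 5 = 130 days after September 5, 2058.
September has 30 days — 25 days to the end of September leaves 105.
October has 31 days (74 left).
November has 30 days (44 left).
December has 31 days (13 left).
13 days into January → January 13, 2059.

January 13, 2059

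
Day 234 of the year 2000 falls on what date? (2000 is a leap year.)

Jan has 31 days (234 − 31 = 203 remain).
Feb has 29 days (203 − 29 = 174 remain).
Mar has 31 days (174 − 31 = 143 remain).
Apr has 30 days (143 − 30 = 113 remain).
May has 31 days (113 − 31 = 82 remain).
Jun has 30 days (82 − 30 = 52 remain).
Jul has 31 days (52 − 31 = 21 remain).
21 into Aug → Aug 21.

Aug 21, 2000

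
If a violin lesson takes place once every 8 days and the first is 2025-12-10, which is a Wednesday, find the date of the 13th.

The 13th occurrence is 12 intervals after the first: 12 × 8 = 96 days after 2025-12-10.
December has 31 days — 21 days to the end of December leaves 75.
January has 31 days (44 left).
February has 28 days (16 left).
16 days into March → 2026-03-16.

2026-03-16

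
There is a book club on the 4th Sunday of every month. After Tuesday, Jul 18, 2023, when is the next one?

Jul 23, 2023

Jul 2023 starts on a Saturday; its first Sunday is the 2nd, so the 4th Sunday is the 23rd — Jul 23, 2023.
Jul 23, 2023 is after Jul 18, 2023, so that is the next one.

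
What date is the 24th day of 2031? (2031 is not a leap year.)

24 into January → January 24.

January 24, 2031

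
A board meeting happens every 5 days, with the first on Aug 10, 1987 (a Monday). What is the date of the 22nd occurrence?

Nov 23, 1987

The 22nd occurrence is 21 intervals after the first: 21 × 5 = 105 days after Aug 10, 1987.
Aug has 31 days — 21 days to the end of Aug leaves 84.
Sep has 30 days (54 left).
Oct has 31 days (23 left).
23 days into Nov → Nov 23, 1987.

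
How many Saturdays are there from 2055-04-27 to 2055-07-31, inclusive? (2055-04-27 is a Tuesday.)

14

2055-04-27 is a Tuesday; the first Saturday on or after it is 2055-05-01 (4 days later).
From 2055-05-01 to 2055-07-31: 30 + 30 + 31 = 91 days (rest of May, June, July).
91 ÷ 7 = 13 full weeks with remainder 0, so 13 more Saturdays after the first → 14.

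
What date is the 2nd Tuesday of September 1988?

The first Tuesday of September 1988 is September 6.
The 2nd Tuesday is 1 weeks later: 6 + 7 = 13.

September 13, 1988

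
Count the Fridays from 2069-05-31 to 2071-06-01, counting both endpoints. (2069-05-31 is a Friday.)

2069-05-31 is a Friday; the first Friday on or after it is 2069-05-31.
From 2069-05-31 to 2071-06-01: 214 + 365 + 152 = 731 days (rest of 2069, 2070, to 2071-06-01 in 2071).
731 ÷ 7 = 104 full weeks with remainder 3, so 104 more Fridays after the first → 105.

105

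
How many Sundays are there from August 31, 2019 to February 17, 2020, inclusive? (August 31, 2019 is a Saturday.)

August 31, 2019 is a Saturday; the first Sunday on or after it is September 1, 2019 (1 day later).
From September 1, 2019 to February 17, 2020: 29 + 31 + 30 + 31 + 31 + 17 = 169 days (rest of September, October, November, December, January, February).
169 ÷ 7 = 24 full weeks with remainder 1, so 24 more Sundays after the first → 25.

25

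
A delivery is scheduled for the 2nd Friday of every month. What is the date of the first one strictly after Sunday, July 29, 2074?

August 10, 2074

July 2074 starts on a Sunday; its first Friday is the 6th, so the 2nd Friday is the 13th — July 13, 2074.
That is not after July 29, 2074, so look at August 2074.
August 2074 starts on a Wednesday; its first Friday is the 3rd, so the 2nd Friday is the 10th — August 10, 2074.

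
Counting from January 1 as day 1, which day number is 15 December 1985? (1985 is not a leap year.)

349

Days in months before December: 31 + 28 + 31 + 30 + 31 + 30 + 31 + 31 + 30 + 31 + 30 = 334.
Plus 15 days into December → day 349.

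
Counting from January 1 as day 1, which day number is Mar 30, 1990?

89

Days in months before Mar: 31 + 28 = 59.
Plus 30 days into Mar → day 89.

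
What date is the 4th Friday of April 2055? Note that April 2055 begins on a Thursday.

April 23, 2055

April 2055 begins on a Thursday, so the first Friday is April 2 (1 day later).
The 4th Friday is 3 weeks later: 2 + 21 = 23.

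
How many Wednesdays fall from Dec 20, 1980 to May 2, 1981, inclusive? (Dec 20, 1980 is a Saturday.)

19

Dec 20, 1980 is a Saturday; the first Wednesday on or after it is Dec 24, 1980 (4 days later).
From Dec 24, 1980 to May 2, 1981: 7 + 31 + 28 + 31 + 30 + 2 = 129 days (rest of Dec, Jan, Feb, Mar, Apr, May).
129 ÷ 7 = 18 full weeks with remainder 3, so 18 more Wednesdays after the first → 19.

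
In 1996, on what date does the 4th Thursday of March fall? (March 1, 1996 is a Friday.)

28 March 1996

March 1996 begins on a Friday, so the first Thursday is March 7 (6 days later).
The 4th Thursday is 3 weeks later: 7 + 21 = 28.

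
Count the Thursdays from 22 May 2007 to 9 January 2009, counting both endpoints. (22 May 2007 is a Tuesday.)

86

22 May 2007 is a Tuesday; the first Thursday on or after it is 24 May 2007 (2 days later).
From 24 May 2007 to 9 January 2009: 221 + 366 + 9 = 596 days (rest of 2007, 2008, to 9 January 2009 in 2009).
596 ÷ 7 = 85 full weeks with remainder 1, so 85 more Thursdays after the first → 86.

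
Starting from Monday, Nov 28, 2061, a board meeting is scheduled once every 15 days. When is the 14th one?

The 14th occurrence is 13 intervals after the first: 13 × 15 = 195 days after Nov 28, 2061.
Nov has 30 days — 2 days to the end of Nov leaves 193.
Dec has 31 days (162 left).
Jan has 31 days (131 left).
Feb has 28 days (103 left).
Mar has 31 days (72 left).
Apr has 30 days (42 left).
May has 31 days (11 left).
11 days into Jun → Jun 11, 2062.

Jun 11, 2062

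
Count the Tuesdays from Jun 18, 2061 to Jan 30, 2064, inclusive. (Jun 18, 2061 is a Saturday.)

Jun 18, 2061 is a Saturday; the first Tuesday on or after it is Jun 21, 2061 (3 days later).
From Jun 21, 2061 to Jan 30, 2064: 193 + 365 + 365 + 30 = 953 days (rest of 2061, 2062, 2063, to Jan 30, 2064 in 2064).
953 ÷ 7 = 136 full weeks with remainder 1, so 136 more Tuesdays after the first → 137.

137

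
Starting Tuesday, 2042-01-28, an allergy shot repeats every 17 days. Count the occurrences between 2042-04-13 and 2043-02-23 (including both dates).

19

Occurrences land 17·i days after 2042-01-28 for i = 0, 1, 2, …
2042-04-13 is 75 days after the start; 75 ÷ 17 = 4 remainder 7; since the remainder is 7, round up to i = 5. First occurrence in the window: #6 on 2042-04-23 (5×17 = 85 days in).
2043-02-23 is 391 days after the start; 391 ÷ 17 = 23 remainder 0. Last occurrence in the window: #24 on 2043-02-23.
Occurrences #6 through #24: 19 in total.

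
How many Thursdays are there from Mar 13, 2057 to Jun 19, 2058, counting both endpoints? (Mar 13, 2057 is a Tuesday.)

66

Mar 13, 2057 is a Tuesday; the first Thursday on or after it is Mar 15, 2057 (2 days later).
From Mar 15, 2057 to Jun 19, 2058: 291 + 170 = 461 days (rest of 2057, to Jun 19, 2058 in 2058).
461 ÷ 7 = 65 full weeks with remainder 6, so 65 more Thursdays after the first → 66.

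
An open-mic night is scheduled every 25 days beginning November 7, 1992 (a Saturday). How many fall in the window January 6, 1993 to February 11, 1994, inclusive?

Occurrences land 25·i days after November 7, 1992 for i = 0, 1, 2, …
January 6, 1993 is 60 days after the start; 60 ÷ 25 = 2 remainder 10; since the remainder is 10, round up to i = 3. First occurrence in the window: #4 on January 21, 1993 (3×25 = 75 days in).
February 11, 1994 is 461 days after the start; 461 ÷ 25 = 18 remainder 11. Last occurrence in the window: #19 on January 31, 1994.
Occurrences #4 through #19: 16 in total.

16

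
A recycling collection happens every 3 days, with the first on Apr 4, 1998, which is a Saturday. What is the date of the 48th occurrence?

Aug 23, 1998

The 48th occurrence is 47 intervals after the first: 47 × 3 = 141 days after Apr 4, 1998.
Apr has 30 days — 26 days to the end of Apr leaves 115.
May has 31 days (84 left).
Jun has 30 days (54 left).
Jul has 31 days (23 left).
23 days into Aug → Aug 23, 1998.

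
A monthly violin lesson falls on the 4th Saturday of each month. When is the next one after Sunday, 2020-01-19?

2020-01-25

January 2020 starts on a Wednesday; its first Saturday is the 4th, so the 4th Saturday is the 25th — 2020-01-25.
2020-01-25 is after 2020-01-19, so that is the next one.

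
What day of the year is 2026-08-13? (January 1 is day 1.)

Days in months before August: 31 + 28 + 31 + 30 + 31 + 30 + 31 = 212.
Plus 13 days into August → day 225.

225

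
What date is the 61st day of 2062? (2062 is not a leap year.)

Jan has 31 days (61 − 31 = 30 remain).
Feb has 28 days (30 − 28 = 2 remain).
2 into Mar → Mar 2.

Mar 2, 2062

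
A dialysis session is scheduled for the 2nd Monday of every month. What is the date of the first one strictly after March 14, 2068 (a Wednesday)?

March 2068 starts on a Thursday; its first Monday is the 5th, so the 2nd Monday is the 12th — March 12, 2068.
That is not after March 14, 2068, so look at April 2068.
April 2068 starts on a Sunday; its first Monday is the 2nd, so the 2nd Monday is the 9th — April 9, 2068.

April 9, 2068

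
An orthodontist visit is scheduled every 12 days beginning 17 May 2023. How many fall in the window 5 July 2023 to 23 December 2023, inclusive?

14

Occurrences land 12·i days after 17 May 2023 for i = 0, 1, 2, …
5 July 2023 is 49 days after the start; 49 ÷ 12 = 4 remainder 1; since the remainder is 1, round up to i = 5. First occurrence in the window: #6 on 16 July 2023 (5×12 = 60 days in).
23 December 2023 is 220 days after the start; 220 ÷ 12 = 18 remainder 4. Last occurrence in the window: #19 on 19 December 2023.
Occurrences #6 through #19: 14 in total.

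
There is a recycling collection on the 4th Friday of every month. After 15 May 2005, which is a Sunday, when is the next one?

May 2005 starts on a Sunday; its first Friday is the 6th, so the 4th Friday is the 27th — 27 May 2005.
27 May 2005 is after 15 May 2005, so that is the next one.

27 May 2005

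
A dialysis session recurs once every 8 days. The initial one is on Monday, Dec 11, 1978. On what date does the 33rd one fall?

Aug 24, 1979

The 33rd occurrence is 32 intervals after the first: 32 × 8 = 256 days after Dec 11, 1978.
Dec has 31 days — 20 days to the end of Dec leaves 236.
Jan has 31 days (205 left).
Feb has 28 days (177 left).
Mar has 31 days (146 left).
Apr has 30 days (116 left).
May has 31 days (85 left).
Jun has 30 days (55 left).
Jul has 31 days (24 left).
24 days into Aug → Aug 24, 1979.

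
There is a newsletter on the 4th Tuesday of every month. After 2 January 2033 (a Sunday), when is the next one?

25 January 2033

January 2033 starts on a Saturday; its first Tuesday is the 4th, so the 4th Tuesday is the 25th — 25 January 2033.
25 January 2033 is after 2 January 2033, so that is the next one.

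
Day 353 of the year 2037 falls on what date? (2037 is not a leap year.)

January has 31 days (353 − 31 = 322 remain).
February has 28 days (322 − 28 = 294 remain).
March has 31 days (294 − 31 = 263 remain).
April has 30 days (263 − 30 = 233 remain).
May has 31 days (233 − 31 = 202 remain).
June has 30 days (202 − 30 = 172 remain).
July has 31 days (172 − 31 = 141 remain).
August has 31 days (141 − 31 = 110 remain).
September has 30 days (110 − 30 = 80 remain).
October has 31 days (80 − 31 = 49 remain).
November has 30 days (49 − 30 = 19 remain).
19 into December → December 19.

December 19, 2037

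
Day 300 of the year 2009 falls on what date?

27 October 2009

January has 31 days (300 − 31 = 269 remain).
February has 28 days (269 − 28 = 241 remain).
March has 31 days (241 − 31 = 210 remain).
April has 30 days (210 − 30 = 180 remain).
May has 31 days (180 − 31 = 149 remain).
June has 30 days (149 − 30 = 119 remain).
July has 31 days (119 − 31 = 88 remain).
August has 31 days (88 − 31 = 57 remain).
September has 30 days (57 − 30 = 27 remain).
27 into October → October 27.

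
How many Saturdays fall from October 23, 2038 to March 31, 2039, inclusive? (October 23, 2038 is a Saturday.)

23

October 23, 2038 is a Saturday; the first Saturday on or after it is October 23, 2038.
From October 23, 2038 to March 31, 2039: 8 + 30 + 31 + 31 + 28 + 31 = 159 days (rest of October, November, December, January, February, March).
159 ÷ 7 = 22 full weeks with remainder 5, so 22 more Saturdays after the first → 23.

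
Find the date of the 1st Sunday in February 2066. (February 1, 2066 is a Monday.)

7 February 2066

February 2066 begins on a Monday, so the first Sunday is February 7 (6 days later).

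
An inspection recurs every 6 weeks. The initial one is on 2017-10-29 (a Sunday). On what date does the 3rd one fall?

The 3rd occurrence is 2 intervals after the first: 2 × 42 = 84 days after 2017-10-29.
October has 31 days — 2 days to the end of October leaves 82.
November has 30 days (52 left).
December has 31 days (21 left).
21 days into January → 2018-01-21.

2018-01-21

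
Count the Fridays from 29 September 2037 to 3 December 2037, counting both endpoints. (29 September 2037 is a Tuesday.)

29 September 2037 is a Tuesday; the first Friday on or after it is 2 October 2037 (3 days later).
From 2 October 2037 to 3 December 2037: 29 + 30 + 3 = 62 days (rest of October, November, December).
62 ÷ 7 = 8 full weeks with remainder 6, so 8 more Fridays after the first → 9.

9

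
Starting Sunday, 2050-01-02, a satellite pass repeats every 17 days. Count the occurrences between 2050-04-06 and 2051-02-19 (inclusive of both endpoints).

19

Occurrences land 17·i days after 2050-01-02 for i = 0, 1, 2, …
2050-04-06 is 94 days after the start; 94 ÷ 17 = 5 remainder 9; since the remainder is 9, round up to i = 6. First occurrence in the window: #7 on 2050-04-14 (6×17 = 102 days in).
2051-02-19 is 413 days after the start; 413 ÷ 17 = 24 remainder 5. Last occurrence in the window: #25 on 2051-02-14.
Occurrences #7 through #25: 19 in total.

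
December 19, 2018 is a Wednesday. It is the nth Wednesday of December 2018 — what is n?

3rd

Day 19 falls in week ⌈19/7⌉ of the month.
Days 1–7 hold the 1st Wednesday, 8–14 the 2nd, 15–21 the 3rd, 22–28 the 4th, 29–31 the 5th.
19 is in the range for the 3rd.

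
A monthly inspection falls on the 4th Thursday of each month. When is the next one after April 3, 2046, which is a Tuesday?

April 26, 2046

April 2046 starts on a Sunday; its first Thursday is the 5th, so the 4th Thursday is the 26th — April 26, 2046.
April 26, 2046 is after April 3, 2046, so that is the next one.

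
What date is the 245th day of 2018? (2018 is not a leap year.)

January has 31 days (245 − 31 = 214 remain).
February has 28 days (214 − 28 = 186 remain).
March has 31 days (186 − 31 = 155 remain).
April has 30 days (155 − 30 = 125 remain).
May has 31 days (125 − 31 = 94 remain).
June has 30 days (94 − 30 = 64 remain).
July has 31 days (64 − 31 = 33 remain).
August has 31 days (33 − 31 = 2 remain).
2 into September → September 2.

2018-09-02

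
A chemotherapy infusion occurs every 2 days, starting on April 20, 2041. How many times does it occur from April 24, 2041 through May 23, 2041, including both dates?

15

Occurrences land 2·i days after April 20, 2041 for i = 0, 1, 2, …
April 24, 2041 is 4 days after the start; 4 ÷ 2 = 2 remainder 0. First occurrence in the window: #3 on April 24, 2041 (2×2 = 4 days in).
May 23, 2041 is 33 days after the start; 33 ÷ 2 = 16 remainder 1. Last occurrence in the window: #17 on May 22, 2041.
Occurrences #3 through #17: 15 in total.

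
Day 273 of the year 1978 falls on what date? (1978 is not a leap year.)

1978-09-30

January has 31 days (273 − 31 = 242 remain).
February has 28 days (242 − 28 = 214 remain).
March has 31 days (214 − 31 = 183 remain).
April has 30 days (183 − 30 = 153 remain).
May has 31 days (153 − 31 = 122 remain).
June has 30 days (122 − 30 = 92 remain).
July has 31 days (92 − 31 = 61 remain).
August has 31 days (61 − 31 = 30 remain).
30 into September → September 30.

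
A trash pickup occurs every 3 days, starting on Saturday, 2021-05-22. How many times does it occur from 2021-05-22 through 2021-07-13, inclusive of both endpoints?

18

Occurrences land 3·i days after 2021-05-22 for i = 0, 1, 2, …
The window opens on the start date, so the first occurrence inside is #1 on 2021-05-22.
2021-07-13 is 52 days after the start; 52 ÷ 3 = 17 remainder 1. Last occurrence in the window: #18 on 2021-07-12.
Occurrences #1 through #18: 18 in total.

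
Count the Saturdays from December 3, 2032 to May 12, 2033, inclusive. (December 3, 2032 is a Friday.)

23

December 3, 2032 is a Friday; the first Saturday on or after it is December 4, 2032 (1 day later).
From December 4, 2032 to May 12, 2033: 27 + 31 + 28 + 31 + 30 + 12 = 159 days (rest of December, January, February, March, April, May).
159 ÷ 7 = 22 full weeks with remainder 5, so 22 more Saturdays after the first → 23.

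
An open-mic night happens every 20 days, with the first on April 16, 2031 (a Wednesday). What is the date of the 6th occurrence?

July 25, 2031

The 6th occurrence is 5 intervals after the first: 5 × 20 = 100 days after April 16, 2031.
April has 30 days — 14 days to the end of April leaves 86.
May has 31 days (55 left).
June has 30 days (25 left).
25 days into July → July 25, 2031.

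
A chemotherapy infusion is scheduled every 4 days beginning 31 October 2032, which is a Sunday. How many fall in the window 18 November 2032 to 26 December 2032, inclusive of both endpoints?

Occurrences land 4·i days after 31 October 2032 for i = 0, 1, 2, …
18 November 2032 is 18 days after the start; 18 ÷ 4 = 4 remainder 2; since the remainder is 2, round up to i = 5. First occurrence in the window: #6 on 20 November 2032 (5×4 = 20 days in).
26 December 2032 is 56 days after the start; 56 ÷ 4 = 14 remainder 0. Last occurrence in the window: #15 on 26 December 2032.
Occurrences #6 through #15: 10 in total.

10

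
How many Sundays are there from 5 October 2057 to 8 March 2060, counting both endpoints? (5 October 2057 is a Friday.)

5 October 2057 is a Friday; the first Sunday on or after it is 7 October 2057 (2 days later).
From 7 October 2057 to 8 March 2060: 85 + 365 + 365 + 68 = 883 days (rest of 2057, 2058, 2059, to 8 March 2060 in 2060).
883 ÷ 7 = 126 full weeks with remainder 1, so 126 more Sundays after the first → 127.

127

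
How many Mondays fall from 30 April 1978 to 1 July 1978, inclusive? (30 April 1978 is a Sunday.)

30 April 1978 is a Sunday; the first Monday on or after it is 1 May 1978 (1 day later).
From 1 May 1978 to 1 July 1978: 30 + 30 + 1 = 61 days (rest of May, June, July).
61 ÷ 7 = 8 full weeks with remainder 5, so 8 more Mondays after the first → 9.

9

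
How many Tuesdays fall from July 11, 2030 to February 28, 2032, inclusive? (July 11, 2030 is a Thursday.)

July 11, 2030 is a Thursday; the first Tuesday on or after it is July 16, 2030 (5 days later).
From July 16, 2030 to February 28, 2032: 168 + 365 + 59 = 592 days (rest of 2030, 2031, to February 28, 2032 in 2032).
592 ÷ 7 = 84 full weeks with remainder 4, so 84 more Tuesdays after the first → 85.

85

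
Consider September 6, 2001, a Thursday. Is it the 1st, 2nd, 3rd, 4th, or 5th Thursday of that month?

1st

Day 6 falls in week ⌈6/7⌉ of the month.
Days 1–7 hold the 1st Thursday, 8–14 the 2nd, 15–21 the 3rd, 22–28 the 4th, 29–31 the 5th.
6 is in the range for the 1st.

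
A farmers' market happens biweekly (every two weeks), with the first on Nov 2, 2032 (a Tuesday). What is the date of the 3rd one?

The 3rd occurrence is 2 intervals after the first: 2 × 14 = 28 days after Nov 2, 2032.
28 days later is Nov 30, 2032.

Nov 30, 2032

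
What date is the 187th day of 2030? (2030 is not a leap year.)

Jul 6, 2030

Jan has 31 days (187 − 31 = 156 remain).
Feb has 28 days (156 − 28 = 128 remain).
Mar has 31 days (128 − 31 = 97 remain).
Apr has 30 days (97 − 30 = 67 remain).
May has 31 days (67 − 31 = 36 remain).
Jun has 30 days (36 − 30 = 6 remain).
6 into Jul → Jul 6.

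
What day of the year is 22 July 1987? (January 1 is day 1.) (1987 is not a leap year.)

Days in months before July: 31 + 28 + 31 + 30 + 31 + 30 = 181.
Plus 22 days into July → day 203.

203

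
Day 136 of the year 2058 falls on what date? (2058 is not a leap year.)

2058-05-16

January has 31 days (136 − 31 = 105 remain).
February has 28 days (105 − 28 = 77 remain).
March has 31 days (77 − 31 = 46 remain).
April has 30 days (46 − 30 = 16 remain).
16 into May → May 16.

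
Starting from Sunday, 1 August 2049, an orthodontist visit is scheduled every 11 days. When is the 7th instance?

6 October 2049

The 7th occurrence is 6 intervals after the first: 6 × 11 = 66 days after 1 August 2049.
August has 31 days — 30 days to the end of August leaves 36.
September has 30 days (6 left).
6 days into October → 6 October 2049.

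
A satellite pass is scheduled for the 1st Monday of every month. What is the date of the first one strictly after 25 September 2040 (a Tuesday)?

September 2040 starts on a Saturday, so its 1st Monday is 3 September 2040 (2 days in).
That is not after 25 September 2040, so look at October 2040.
October 2040 starts on a Monday, so its 1st Monday is 1 October 2040.

1 October 2040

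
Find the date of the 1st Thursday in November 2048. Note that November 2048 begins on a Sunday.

5 November 2048

November 2048 begins on a Sunday, so the first Thursday is November 5 (4 days later).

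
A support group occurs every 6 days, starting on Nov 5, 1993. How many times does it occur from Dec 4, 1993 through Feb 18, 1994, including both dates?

13

Occurrences land 6·i days after Nov 5, 1993 for i = 0, 1, 2, …
Dec 4, 1993 is 29 days after the start; 29 ÷ 6 = 4 remainder 5; since the remainder is 5, round up to i = 5. First occurrence in the window: #6 on Dec 5, 1993 (5×6 = 30 days in).
Feb 18, 1994 is 105 days after the start; 105 ÷ 6 = 17 remainder 3. Last occurrence in the window: #18 on Feb 15, 1994.
Occurrences #6 through #18: 13 in total.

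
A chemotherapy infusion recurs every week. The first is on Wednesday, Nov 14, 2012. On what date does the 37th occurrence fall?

Jul 24, 2013

The 37th occurrence is 36 intervals after the first: 36 × 7 = 252 days after Nov 14, 2012.
Nov has 30 days — 16 days to the end of Nov leaves 236.
Dec has 31 days (205 left).
Jan has 31 days (174 left).
Feb has 28 days (146 left).
Mar has 31 days (115 left).
Apr has 30 days (85 left).
May has 31 days (54 left).
Jun has 30 days (24 left).
24 days into Jul → Jul 24, 2013.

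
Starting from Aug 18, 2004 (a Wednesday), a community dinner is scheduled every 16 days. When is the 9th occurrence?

The 9th occurrence is 8 intervals after the first: 8 × 16 = 128 days after Aug 18, 2004.
Aug has 31 days — 13 days to the end of Aug leaves 115.
Sep has 30 days (85 left).
Oct has 31 days (54 left).
Nov has 30 days (24 left).
24 days into Dec → Dec 24, 2004.

Dec 24, 2004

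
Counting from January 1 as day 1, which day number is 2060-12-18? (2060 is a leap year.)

Days in months before December: 31 + 29 + 31 + 30 + 31 + 30 + 31 + 31 + 30 + 31 + 30 = 335.
Plus 18 days into December → day 353.

353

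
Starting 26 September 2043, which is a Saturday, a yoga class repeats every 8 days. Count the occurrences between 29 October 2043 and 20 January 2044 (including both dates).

10

Occurrences land 8·i days after 26 September 2043 for i = 0, 1, 2, …
29 October 2043 is 33 days after the start; 33 ÷ 8 = 4 remainder 1; since the remainder is 1, round up to i = 5. First occurrence in the window: #6 on 5 November 2043 (5×8 = 40 days in).
20 January 2044 is 116 days after the start; 116 ÷ 8 = 14 remainder 4. Last occurrence in the window: #15 on 16 January 2044.
Occurrences #6 through #15: 10 in total.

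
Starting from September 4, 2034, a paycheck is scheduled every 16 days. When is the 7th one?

December 9, 2034

The 7th occurrence is 6 intervals after the first: 6 × 16 = 96 days after September 4, 2034.
September has 30 days — 26 days to the end of September leaves 70.
October has 31 days (39 left).
November has 30 days (9 left).
9 days into December → December 9, 2034.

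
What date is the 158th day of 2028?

June 6, 2028

January has 31 days (158 − 31 = 127 remain).
February has 29 days (127 − 29 = 98 remain).
March has 31 days (98 − 31 = 67 remain).
April has 30 days (67 − 30 = 37 remain).
May has 31 days (37 − 31 = 6 remain).
6 into June → June 6.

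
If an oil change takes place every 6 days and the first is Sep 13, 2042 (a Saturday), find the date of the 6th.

The 6th occurrence is 5 intervals after the first: 5 × 6 = 30 days after Sep 13, 2042.
Sep has 30 days — 17 days to the end of Sep leaves 13.
13 days into Oct → Oct 13, 2042.

Oct 13, 2042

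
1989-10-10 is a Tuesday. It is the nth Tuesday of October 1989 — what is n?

2nd

Day 10 falls in week ⌈10/7⌉ of the month.
Days 1–7 hold the 1st Tuesday, 8–14 the 2nd, 15–21 the 3rd, 22–28 the 4th, 29–31 the 5th.
10 is in the range for the 2nd.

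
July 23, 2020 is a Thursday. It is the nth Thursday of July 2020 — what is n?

Day 23 falls in week ⌈23/7⌉ of the month.
Days 1–7 hold the 1st Thursday, 8–14 the 2nd, 15–21 the 3rd, 22–28 the 4th, 29–31 the 5th.
23 is in the range for the 4th.

4th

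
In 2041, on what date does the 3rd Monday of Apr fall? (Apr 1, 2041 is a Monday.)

Apr 15, 2041

Apr 2041 begins on a Monday, so the first Monday is Apr 1.
The 3rd Monday is 2 weeks later: 1 + 14 = 15.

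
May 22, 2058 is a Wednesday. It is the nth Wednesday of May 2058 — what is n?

4th

Day 22 falls in week ⌈22/7⌉ of the month.
Days 1–7 hold the 1st Wednesday, 8–14 the 2nd, 15–21 the 3rd, 22–28 the 4th, 29–31 the 5th.
22 is in the range for the 4th.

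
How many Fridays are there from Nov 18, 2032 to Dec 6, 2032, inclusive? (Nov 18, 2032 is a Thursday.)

Nov 18, 2032 is a Thursday; the first Friday on or after it is Nov 19, 2032 (1 day later).
From Nov 19, 2032 to Dec 6, 2032: 11 + 6 = 17 days (rest of Nov, Dec).
17 ÷ 7 = 2 full weeks with remainder 3, so 2 more Fridays after the first → 3.

3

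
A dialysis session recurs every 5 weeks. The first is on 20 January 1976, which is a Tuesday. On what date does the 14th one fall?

19 April 1977

The 14th occurrence is 13 intervals after the first: 13 × 35 = 455 days after 20 January 1976.
January has 31 days — 11 days to the end of January leaves 444.
From end of January to end of 1976 is 335 days (109 left).
January has 31 days (78 left).
February has 28 days (50 left).
March has 31 days (19 left).
19 days into April → 19 April 1977.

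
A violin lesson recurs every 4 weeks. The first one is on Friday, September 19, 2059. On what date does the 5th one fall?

January 9, 2060

The 5th occurrence is 4 intervals after the first: 4 × 28 = 112 days after September 19, 2059.
September has 30 days — 11 days to the end of September leaves 101.
October has 31 days (70 left).
November has 30 days (40 left).
December has 31 days (9 left).
9 days into January → January 9, 2060.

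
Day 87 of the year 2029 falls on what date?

January has 31 days (87 − 31 = 56 remain).
February has 28 days (56 − 28 = 28 remain).
28 into March → March 28.

March 28, 2029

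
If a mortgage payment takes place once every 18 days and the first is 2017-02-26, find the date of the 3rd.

The 3rd occurrence is 2 intervals after the first: 2 × 18 = 36 days after 2017-02-26.
February has 28 days — 2 days to the end of February leaves 34.
March has 31 days (3 left).
3 days into April → 2017-04-03.

2017-04-03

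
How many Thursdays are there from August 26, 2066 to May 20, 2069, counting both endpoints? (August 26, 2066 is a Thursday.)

August 26, 2066 is a Thursday; the first Thursday on or after it is August 26, 2066.
From August 26, 2066 to May 20, 2069: 127 + 365 + 366 + 140 = 998 days (rest of 2066, 2067, 2068, to May 20, 2069 in 2069).
998 ÷ 7 = 142 full weeks with remainder 4, so 142 more Thursdays after the first → 143.

143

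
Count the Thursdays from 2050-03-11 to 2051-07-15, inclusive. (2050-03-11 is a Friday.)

70

2050-03-11 is a Friday; the first Thursday on or after it is 2050-03-17 (6 days later).
From 2050-03-17 to 2051-07-15: 289 + 196 = 485 days (rest of 2050, to 2051-07-15 in 2051).
485 ÷ 7 = 69 full weeks with remainder 2, so 69 more Thursdays after the first → 70.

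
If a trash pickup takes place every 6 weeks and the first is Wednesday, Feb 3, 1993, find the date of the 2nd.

The 2nd occurrence is 1 interval after the first: 1 × 42 = 42 days after Feb 3, 1993.
Feb has 28 days — 25 days to the end of Feb leaves 17.
17 days into Mar → Mar 17, 1993.

Mar 17, 1993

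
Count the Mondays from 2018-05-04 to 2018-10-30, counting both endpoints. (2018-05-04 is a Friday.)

2018-05-04 is a Friday; the first Monday on or after it is 2018-05-07 (3 days later).
From 2018-05-07 to 2018-10-30: 24 + 30 + 31 + 31 + 30 + 30 = 176 days (rest of May, June, July, August, September, October).
176 ÷ 7 = 25 full weeks with remainder 1, so 25 more Mondays after the first → 26.

26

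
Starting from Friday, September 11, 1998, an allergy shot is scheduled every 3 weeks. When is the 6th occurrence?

The 6th occurrence is 5 intervals after the first: 5 × 21 = 105 days after September 11, 1998.
September has 30 days — 19 days to the end of September leaves 86.
October has 31 days (55 left).
November has 30 days (25 left).
25 days into December → December 25, 1998.

December 25, 1998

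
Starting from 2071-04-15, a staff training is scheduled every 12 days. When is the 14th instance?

2071-09-18

The 14th occurrence is 13 intervals after the first: 13 × 12 = 156 days after 2071-04-15.
April has 30 days — 15 days to the end of April leaves 141.
May has 31 days (110 left).
June has 30 days (80 left).
July has 31 days (49 left).
August has 31 days (18 left).
18 days into September → 2071-09-18.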